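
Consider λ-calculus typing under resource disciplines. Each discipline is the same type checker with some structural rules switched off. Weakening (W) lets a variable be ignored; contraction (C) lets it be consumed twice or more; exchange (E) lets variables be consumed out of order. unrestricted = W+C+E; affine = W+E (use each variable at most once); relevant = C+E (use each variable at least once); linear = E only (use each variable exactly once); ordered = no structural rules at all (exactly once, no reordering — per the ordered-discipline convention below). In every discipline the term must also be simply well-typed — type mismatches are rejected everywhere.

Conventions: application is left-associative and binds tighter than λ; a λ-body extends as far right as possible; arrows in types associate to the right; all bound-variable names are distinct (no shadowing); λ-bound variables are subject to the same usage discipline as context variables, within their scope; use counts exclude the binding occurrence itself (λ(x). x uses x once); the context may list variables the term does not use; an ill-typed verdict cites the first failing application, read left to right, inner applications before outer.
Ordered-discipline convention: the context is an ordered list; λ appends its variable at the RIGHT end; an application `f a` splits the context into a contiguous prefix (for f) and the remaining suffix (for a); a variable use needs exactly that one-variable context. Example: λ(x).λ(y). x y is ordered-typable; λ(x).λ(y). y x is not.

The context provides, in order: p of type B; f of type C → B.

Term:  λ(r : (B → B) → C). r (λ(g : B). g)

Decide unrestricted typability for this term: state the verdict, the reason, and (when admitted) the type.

yes — well-typed at ((B → B) → C) → C; no restrictions here; term : ((B → B) → C) → C
usage: p ×0, f ×0, r [bound] ×1, g [bound] ×1
use order (left to right): r, g
typing: well-typed — term : ((B → B) → C) → C
summary: ordered ✗; linear ✗; affine ✓; relevant ✗; unrestricted ✓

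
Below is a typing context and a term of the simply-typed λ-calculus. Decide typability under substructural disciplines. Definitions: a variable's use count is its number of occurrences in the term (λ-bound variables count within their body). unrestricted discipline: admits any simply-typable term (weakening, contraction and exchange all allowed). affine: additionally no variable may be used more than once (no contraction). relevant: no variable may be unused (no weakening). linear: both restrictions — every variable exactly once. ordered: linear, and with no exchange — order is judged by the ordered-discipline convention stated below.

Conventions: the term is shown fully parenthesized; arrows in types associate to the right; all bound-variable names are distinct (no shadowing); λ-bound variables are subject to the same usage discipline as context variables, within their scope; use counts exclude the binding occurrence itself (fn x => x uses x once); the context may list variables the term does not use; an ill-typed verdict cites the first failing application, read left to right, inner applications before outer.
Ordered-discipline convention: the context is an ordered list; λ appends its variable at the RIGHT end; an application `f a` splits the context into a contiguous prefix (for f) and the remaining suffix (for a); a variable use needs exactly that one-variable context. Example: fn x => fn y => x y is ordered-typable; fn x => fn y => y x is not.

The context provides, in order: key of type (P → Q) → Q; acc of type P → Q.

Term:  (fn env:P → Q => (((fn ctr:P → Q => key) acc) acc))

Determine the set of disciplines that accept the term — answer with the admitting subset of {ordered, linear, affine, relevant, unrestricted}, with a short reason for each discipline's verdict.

admitted by: unrestricted
counts: key: 1; acc: 2; env (λ-bound): 0; ctr (λ-bound): 0
uses in reading order: key, acc, acc
typing: ✓ — (P → Q) → Q
ordered ✗ (acc ×2 used more than once (contraction); env, ctr never used (weakening))
linear ✗ (acc ×2 used more than once (contraction); env, ctr never used (weakening))
affine ✗ (acc ×2 used more than once (contraction))
relevant ✗ (env, ctr never used (weakening))
unrestricted ✓ (well-typed at (P → Q) → Q; no restrictions here)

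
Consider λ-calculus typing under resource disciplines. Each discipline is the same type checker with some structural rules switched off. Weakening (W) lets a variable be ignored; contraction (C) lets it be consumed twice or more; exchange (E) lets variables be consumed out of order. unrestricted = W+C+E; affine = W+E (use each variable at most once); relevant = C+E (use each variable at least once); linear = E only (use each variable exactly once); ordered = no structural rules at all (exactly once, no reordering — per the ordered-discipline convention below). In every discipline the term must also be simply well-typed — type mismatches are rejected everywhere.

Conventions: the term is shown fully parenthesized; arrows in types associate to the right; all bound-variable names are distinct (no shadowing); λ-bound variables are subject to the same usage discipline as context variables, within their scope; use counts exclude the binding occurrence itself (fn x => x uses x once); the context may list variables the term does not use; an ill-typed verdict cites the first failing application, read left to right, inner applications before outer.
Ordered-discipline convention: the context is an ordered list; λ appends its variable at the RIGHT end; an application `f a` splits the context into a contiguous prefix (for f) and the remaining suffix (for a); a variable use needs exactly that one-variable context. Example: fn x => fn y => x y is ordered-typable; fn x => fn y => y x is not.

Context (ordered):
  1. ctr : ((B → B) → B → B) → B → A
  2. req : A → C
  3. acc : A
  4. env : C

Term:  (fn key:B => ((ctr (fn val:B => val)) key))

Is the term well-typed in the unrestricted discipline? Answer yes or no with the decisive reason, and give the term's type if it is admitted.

no — not simply typable
usage: ctr=1, req=0, acc=0, env=0, key [bound]=1, val [bound]=1
use order (left to right): ctr, val, key
typing: ill-typed: argument of type B → B where (B → B) → B → B is required
across the five disciplines: ordered ✗ | linear ✗ | affine ✗ | relevant ✗ | unrestricted ✗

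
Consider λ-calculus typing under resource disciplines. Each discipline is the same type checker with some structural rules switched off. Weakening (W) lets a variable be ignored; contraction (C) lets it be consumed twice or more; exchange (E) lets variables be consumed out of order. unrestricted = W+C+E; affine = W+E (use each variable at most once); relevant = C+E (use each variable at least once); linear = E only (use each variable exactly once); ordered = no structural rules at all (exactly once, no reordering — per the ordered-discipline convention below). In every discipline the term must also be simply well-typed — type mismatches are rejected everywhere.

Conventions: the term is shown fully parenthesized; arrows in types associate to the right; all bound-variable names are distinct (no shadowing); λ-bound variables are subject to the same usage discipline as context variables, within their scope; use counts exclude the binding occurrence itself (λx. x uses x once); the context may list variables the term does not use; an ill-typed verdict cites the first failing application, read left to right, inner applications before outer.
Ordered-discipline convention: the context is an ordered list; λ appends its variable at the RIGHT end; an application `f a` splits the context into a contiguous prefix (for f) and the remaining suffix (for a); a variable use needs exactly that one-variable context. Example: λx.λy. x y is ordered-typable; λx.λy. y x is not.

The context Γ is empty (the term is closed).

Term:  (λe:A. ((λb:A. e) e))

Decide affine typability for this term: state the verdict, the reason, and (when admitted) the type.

no — repeated use of e ×2
counts: e (λ-bound) ×2; b (λ-bound) ×0
order of uses: e, e
typing: the term checks, with type A → A
all disciplines: ordered ✗ · linear ✗ · affine ✗ · relevant ✗ · unrestricted ✓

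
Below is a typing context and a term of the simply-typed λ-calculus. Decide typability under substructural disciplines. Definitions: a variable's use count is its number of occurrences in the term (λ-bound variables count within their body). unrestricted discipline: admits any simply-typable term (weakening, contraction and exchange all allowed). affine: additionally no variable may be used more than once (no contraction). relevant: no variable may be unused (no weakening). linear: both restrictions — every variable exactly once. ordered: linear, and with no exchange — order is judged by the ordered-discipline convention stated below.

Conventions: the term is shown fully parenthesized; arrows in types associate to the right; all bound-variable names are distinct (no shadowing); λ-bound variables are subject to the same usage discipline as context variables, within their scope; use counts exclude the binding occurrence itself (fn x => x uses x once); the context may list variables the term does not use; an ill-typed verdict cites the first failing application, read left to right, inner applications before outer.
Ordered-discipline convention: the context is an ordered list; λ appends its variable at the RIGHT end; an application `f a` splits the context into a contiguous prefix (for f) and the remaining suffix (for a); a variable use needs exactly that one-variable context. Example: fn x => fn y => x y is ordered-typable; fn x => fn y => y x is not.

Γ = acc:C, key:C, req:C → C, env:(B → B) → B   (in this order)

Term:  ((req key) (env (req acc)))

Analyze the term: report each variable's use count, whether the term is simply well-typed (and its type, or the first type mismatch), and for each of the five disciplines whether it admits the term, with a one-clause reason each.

usage: acc ×1; key ×1; req ×2; env ×1
left-to-right use order: req, key, env, req, acc
typing: ill-typed: a function awaiting B → B gets C
ordered: ✗ — not simply typable
linear: ✗ — fails simple typing
affine: ✗ — a type mismatch blocks all five
relevant: ✗ — the type mismatch rejects it
unrestricted: ✗ — not simply typable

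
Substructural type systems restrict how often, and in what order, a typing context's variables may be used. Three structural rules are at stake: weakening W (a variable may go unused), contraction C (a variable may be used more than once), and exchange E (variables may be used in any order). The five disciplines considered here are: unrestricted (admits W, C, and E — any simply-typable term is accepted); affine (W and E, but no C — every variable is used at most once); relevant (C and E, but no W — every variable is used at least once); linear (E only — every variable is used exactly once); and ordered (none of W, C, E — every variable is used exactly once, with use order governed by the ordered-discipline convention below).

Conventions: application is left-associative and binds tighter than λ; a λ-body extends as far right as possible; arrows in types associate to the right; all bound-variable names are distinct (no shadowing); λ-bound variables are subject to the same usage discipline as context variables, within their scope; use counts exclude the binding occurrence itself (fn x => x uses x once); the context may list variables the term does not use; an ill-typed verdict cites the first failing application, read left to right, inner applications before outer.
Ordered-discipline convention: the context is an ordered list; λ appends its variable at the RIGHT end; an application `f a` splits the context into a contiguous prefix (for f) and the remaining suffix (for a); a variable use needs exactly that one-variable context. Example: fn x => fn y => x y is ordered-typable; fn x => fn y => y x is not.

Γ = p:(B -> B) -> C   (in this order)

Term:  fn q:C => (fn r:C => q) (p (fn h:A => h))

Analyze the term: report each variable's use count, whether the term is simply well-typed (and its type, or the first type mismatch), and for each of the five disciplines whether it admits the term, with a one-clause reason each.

counts: p ×1; q [bound] ×1; r [bound] ×0; h [bound] ×1
left-to-right use order: q, p, h
typing: ill-typed: an argument A -> A mismatches the expected B -> B
ordered ✗ (the type mismatch rejects it)
linear ✗ (not simply typable)
affine ✗ (fails simple typing)
relevant ✗ (a type mismatch blocks all five)
unrestricted ✗ (the type mismatch rejects it)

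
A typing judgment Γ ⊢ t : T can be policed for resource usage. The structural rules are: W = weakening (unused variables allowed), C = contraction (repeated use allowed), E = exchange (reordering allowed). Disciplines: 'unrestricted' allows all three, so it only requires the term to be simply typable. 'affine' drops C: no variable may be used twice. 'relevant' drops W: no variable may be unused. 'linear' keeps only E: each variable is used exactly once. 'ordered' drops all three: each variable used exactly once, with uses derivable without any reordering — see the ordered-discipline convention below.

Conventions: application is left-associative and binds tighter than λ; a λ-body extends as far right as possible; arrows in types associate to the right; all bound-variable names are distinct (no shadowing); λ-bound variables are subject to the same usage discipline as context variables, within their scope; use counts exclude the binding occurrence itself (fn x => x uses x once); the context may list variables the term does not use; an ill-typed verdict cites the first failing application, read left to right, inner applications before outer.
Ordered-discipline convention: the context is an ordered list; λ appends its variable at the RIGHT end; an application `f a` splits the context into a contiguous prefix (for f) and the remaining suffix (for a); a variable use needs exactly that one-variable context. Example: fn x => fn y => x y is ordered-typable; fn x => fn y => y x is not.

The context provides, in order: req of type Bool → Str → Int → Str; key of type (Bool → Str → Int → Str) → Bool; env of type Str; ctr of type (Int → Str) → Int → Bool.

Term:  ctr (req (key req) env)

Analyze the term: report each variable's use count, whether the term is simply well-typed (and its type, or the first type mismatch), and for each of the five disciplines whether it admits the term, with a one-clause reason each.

use counts: req: 2×; key: 1×; env: 1×; ctr: 1×
left-to-right use order: ctr, req, key, req, env
typing: well-typed — term : Int → Bool
ordered ✗ (repeated use of req ×2)
linear ✗ (repeated use of req ×2)
affine ✗ (repeated use of req ×2)
relevant ✓ (req, key, env, ctr: all used, weakening unneeded)
unrestricted ✓ (well-typed at Int → Bool; no restrictions here)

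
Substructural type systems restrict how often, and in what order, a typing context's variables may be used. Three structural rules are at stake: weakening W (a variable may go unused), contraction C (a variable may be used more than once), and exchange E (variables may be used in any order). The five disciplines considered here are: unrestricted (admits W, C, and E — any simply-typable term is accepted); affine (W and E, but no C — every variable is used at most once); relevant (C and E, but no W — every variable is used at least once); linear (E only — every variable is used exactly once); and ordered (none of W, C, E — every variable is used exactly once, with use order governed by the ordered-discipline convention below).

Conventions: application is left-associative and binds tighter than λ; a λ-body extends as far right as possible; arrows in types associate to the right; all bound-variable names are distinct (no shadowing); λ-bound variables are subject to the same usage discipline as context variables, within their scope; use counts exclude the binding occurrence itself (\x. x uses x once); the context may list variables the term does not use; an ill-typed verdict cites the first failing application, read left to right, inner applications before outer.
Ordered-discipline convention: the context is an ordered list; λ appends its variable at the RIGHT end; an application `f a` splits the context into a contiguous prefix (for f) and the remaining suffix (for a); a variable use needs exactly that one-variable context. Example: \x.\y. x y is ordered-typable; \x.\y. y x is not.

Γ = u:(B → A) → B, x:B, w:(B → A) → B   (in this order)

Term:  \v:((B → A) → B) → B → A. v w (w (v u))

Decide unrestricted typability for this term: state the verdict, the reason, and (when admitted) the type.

yes — typability at (((B → A) → B) → B → A) → A is all that's needed; term : (((B → A) → B) → B → A) → A
use counts: u: 1; x: 0; w: 2; v (bound): 2
use order (left to right): v, w, w, v, u
typing: well-typed at (((B → A) → B) → B → A) → A
all disciplines: ordered ✗, linear ✗, affine ✗, relevant ✗, unrestricted ✓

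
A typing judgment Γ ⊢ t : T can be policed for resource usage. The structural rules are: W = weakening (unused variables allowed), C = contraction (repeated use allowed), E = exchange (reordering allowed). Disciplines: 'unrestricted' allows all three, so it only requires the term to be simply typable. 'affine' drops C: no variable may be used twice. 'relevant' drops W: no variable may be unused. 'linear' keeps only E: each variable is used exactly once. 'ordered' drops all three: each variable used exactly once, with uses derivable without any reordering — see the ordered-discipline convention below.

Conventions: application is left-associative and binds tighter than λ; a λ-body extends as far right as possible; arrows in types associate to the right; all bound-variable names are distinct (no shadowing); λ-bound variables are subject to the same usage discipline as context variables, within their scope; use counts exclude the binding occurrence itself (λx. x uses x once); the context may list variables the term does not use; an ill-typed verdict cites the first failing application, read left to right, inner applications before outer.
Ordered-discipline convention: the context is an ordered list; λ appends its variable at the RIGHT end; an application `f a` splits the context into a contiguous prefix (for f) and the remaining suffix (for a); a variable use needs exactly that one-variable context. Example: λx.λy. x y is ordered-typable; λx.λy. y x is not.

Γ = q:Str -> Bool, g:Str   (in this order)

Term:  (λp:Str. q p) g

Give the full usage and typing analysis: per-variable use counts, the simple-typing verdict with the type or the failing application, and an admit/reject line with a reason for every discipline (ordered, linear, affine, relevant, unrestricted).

counts: q=1; g=1; p [bound]=1
left-to-right use order: q, p, g
typing: well-typed — term : Bool
ordered: ✓ — single-use (q, g, p), ordered derivation ok
linear: ✓ — each of q, g, p used exactly once
affine: ✓ — at most one use each (q, g, p)
relevant: ✓ — none of q, g, p goes unused
unrestricted: ✓ — type-checks (Bool) and nothing is barred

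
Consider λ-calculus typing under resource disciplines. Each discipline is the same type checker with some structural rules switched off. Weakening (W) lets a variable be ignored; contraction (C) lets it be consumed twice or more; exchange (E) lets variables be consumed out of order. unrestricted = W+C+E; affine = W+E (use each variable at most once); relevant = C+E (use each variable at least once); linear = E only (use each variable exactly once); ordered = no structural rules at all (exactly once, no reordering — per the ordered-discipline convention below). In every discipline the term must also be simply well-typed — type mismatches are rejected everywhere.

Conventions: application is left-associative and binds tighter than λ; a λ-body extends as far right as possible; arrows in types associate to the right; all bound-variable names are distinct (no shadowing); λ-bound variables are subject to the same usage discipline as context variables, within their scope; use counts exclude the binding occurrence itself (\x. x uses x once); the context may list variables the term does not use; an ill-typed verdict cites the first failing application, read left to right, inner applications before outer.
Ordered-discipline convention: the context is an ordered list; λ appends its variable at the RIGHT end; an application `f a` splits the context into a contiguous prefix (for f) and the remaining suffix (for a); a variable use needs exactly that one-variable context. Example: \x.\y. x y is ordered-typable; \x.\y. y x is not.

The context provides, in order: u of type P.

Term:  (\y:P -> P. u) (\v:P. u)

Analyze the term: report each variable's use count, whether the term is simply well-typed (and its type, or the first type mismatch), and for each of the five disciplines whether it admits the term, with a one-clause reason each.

use counts: u: 2; y [bound]: 0; v [bound]: 0
order of uses: u, u
typing: the term checks, with type P
ordered ✗ (repeated use of u ×2; unused: y, v — weakening required)
linear ✗ (repeated use of u ×2; unused: y, v — weakening required)
affine ✗ (repeated use of u ×2)
relevant ✗ (unused: y, v — weakening required)
unrestricted ✓ (well-typed at P; no restrictions here)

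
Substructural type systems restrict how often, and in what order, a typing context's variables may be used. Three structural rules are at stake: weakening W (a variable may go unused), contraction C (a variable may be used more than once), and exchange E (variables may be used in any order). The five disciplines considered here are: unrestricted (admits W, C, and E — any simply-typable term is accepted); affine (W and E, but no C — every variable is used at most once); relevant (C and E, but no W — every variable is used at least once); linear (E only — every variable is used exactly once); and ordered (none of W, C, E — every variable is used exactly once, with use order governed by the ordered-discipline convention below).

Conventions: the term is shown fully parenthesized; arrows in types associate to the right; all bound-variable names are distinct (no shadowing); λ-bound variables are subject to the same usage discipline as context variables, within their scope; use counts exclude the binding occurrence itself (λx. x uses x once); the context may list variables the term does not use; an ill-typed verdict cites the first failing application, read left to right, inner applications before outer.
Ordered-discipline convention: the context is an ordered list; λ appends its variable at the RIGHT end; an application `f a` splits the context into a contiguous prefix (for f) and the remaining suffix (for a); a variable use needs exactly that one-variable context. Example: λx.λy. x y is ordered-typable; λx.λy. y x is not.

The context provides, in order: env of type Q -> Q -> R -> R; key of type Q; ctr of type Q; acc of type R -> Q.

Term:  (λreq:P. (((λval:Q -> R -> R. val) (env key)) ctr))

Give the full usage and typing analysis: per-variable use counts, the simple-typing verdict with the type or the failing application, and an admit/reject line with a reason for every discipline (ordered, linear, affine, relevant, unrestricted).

use counts: env=1; key=1; ctr=1; acc=0; req (λ-bound)=0; val (λ-bound)=1
use order (left to right): val, env, key, ctr
typing: well-typed — term : P -> R -> R
ordered: ✗ — acc, req never used (weakening)
linear: ✗ — acc, req never used (weakening)
affine: ✓ — none of env, key, ctr, acc, req, val used more than once
relevant: ✗ — acc, req never used (weakening)
unrestricted: ✓ — simply typable at P -> R -> R; W, C, E all held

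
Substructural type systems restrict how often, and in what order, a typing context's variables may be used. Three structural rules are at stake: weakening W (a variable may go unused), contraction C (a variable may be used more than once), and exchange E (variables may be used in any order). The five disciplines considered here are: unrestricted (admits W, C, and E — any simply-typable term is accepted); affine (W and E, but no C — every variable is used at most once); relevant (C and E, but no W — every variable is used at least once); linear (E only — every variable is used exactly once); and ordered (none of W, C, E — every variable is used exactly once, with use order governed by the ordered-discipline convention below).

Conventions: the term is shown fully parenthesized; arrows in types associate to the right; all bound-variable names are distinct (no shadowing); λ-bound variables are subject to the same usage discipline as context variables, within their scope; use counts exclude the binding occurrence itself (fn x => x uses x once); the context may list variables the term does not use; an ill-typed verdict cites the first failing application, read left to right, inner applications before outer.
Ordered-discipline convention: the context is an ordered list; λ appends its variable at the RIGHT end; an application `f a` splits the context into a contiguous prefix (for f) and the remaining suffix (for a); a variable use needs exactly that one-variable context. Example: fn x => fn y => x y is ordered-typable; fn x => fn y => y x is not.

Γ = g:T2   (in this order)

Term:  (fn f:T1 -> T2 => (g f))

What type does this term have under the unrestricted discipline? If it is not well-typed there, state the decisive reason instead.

not well-typed under unrestricted — a type mismatch blocks all five
usage: g ×1; f (λ-bound) ×1
uses in reading order: g, f
typing: ill-typed: non-arrow in function slot: T2
per-discipline verdicts: ordered ✗ | linear ✗ | affine ✗ | relevant ✗ | unrestricted ✗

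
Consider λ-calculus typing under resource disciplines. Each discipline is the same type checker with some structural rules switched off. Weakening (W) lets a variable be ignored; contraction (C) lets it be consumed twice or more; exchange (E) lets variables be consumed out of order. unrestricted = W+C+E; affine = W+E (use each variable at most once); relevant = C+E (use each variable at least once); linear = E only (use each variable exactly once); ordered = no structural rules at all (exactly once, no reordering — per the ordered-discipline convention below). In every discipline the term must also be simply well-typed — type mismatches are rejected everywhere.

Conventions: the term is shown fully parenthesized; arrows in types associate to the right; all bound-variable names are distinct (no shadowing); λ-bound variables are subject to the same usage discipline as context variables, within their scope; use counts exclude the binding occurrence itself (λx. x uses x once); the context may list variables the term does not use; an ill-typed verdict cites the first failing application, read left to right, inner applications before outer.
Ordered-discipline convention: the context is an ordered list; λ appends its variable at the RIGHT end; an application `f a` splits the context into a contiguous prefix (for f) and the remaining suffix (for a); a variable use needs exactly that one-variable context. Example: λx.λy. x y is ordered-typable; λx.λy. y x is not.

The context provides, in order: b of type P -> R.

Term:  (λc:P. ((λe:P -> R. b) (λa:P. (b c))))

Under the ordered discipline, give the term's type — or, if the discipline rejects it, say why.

not well-typed under ordered — repeated use of b ×2; needs weakening: e, a unused
variable uses: b: 2, c [bound]: 1, e [bound]: 0, a [bound]: 0
uses in reading order: b, b, c
typing: ✓ — P -> P -> R
across the five disciplines: ordered ✗ | linear ✗ | affine ✗ | relevant ✗ | unrestricted ✓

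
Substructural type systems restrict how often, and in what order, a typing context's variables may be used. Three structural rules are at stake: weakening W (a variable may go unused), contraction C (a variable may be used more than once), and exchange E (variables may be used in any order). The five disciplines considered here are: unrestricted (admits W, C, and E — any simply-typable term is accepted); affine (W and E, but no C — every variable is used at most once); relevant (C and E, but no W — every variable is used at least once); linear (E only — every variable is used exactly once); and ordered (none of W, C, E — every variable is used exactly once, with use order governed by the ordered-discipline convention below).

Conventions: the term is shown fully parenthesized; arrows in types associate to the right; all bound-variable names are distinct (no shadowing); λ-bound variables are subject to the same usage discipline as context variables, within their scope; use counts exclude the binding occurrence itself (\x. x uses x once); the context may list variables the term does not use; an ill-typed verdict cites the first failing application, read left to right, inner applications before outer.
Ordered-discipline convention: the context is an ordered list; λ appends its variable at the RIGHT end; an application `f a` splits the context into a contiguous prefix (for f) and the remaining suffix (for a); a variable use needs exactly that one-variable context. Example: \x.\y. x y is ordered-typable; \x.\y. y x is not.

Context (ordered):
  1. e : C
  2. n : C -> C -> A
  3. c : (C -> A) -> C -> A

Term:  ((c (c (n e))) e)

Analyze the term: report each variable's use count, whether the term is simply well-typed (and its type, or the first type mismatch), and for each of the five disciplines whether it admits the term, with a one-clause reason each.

counts: e=2; n=1; c=2
left-to-right use order: c, c, n, e, e
typing: the term checks, with type A
ordered: ✗, uses contraction: e ×2, c ×2
linear: ✗, uses contraction: e ×2, c ×2
affine: ✗, uses contraction: e ×2, c ×2
relevant: ✓, e, n, c: all used, weakening unneeded
unrestricted: ✓, simply typable at A; W, C, E all held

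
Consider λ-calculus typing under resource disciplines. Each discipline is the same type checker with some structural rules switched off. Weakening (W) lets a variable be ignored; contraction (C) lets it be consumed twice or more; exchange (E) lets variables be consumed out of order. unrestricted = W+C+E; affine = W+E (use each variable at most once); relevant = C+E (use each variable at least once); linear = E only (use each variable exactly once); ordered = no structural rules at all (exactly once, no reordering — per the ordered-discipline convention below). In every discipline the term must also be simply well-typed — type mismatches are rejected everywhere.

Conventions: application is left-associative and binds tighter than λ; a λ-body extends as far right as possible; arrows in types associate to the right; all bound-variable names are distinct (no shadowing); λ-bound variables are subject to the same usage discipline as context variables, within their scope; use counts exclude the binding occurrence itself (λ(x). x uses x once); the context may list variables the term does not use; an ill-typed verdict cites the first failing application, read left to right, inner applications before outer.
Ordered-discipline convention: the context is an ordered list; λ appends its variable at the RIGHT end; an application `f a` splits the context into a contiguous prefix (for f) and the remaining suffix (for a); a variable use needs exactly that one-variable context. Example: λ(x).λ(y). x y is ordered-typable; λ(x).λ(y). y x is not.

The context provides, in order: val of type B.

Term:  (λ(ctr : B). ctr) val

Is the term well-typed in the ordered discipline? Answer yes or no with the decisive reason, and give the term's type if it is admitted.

yes — one use each (val, ctr); ordered split holds; term : B
counts: val: 1×; ctr (λ-bound): 1×
uses in reading order: ctr, val
typing: well-typed at B
summary: ordered ✓ | linear ✓ | affine ✓ | relevant ✓ | unrestricted ✓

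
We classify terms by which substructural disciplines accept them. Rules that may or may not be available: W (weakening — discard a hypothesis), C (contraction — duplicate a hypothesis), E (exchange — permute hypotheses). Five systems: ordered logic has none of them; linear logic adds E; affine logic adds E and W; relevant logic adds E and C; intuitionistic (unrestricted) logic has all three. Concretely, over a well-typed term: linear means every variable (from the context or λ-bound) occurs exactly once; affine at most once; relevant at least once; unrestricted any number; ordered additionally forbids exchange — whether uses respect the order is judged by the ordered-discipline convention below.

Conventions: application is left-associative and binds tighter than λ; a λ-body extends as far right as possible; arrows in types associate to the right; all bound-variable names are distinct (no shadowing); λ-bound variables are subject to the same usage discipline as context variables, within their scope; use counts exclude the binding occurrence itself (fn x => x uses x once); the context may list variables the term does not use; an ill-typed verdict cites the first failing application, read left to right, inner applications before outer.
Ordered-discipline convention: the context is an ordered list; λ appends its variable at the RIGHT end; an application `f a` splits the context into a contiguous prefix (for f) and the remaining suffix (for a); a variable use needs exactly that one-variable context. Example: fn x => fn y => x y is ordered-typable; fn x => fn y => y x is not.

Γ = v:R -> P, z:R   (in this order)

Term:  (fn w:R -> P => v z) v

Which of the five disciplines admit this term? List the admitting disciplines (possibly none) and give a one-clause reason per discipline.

admitted by: unrestricted
variable uses: v=2; z=1; w [bound]=0
order of uses: v, z, v
typing: well-typed at P
ordered: ✗, v ×2 used more than once (contraction); needs weakening: w unused
linear: ✗, v ×2 used more than once (contraction); needs weakening: w unused
affine: ✗, v ×2 used more than once (contraction)
relevant: ✗, needs weakening: w unused
unrestricted: ✓, typability at P is all that's needed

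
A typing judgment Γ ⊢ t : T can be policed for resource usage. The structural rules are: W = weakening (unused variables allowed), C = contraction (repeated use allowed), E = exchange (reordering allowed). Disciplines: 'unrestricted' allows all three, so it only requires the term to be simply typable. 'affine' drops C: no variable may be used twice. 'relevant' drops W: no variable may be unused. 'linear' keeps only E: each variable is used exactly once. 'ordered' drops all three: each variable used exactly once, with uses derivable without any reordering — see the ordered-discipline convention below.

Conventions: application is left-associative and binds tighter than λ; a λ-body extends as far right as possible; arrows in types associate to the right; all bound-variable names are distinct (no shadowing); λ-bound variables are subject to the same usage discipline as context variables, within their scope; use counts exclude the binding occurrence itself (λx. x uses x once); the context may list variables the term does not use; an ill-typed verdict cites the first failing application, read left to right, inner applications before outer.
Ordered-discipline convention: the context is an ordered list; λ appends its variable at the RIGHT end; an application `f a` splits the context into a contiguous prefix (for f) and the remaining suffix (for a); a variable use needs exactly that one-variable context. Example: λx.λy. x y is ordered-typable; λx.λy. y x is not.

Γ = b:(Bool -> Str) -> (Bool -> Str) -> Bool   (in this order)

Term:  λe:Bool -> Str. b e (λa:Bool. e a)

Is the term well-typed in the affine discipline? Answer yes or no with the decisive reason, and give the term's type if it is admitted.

no — uses contraction: e ×2
variable uses: b: 1, e (bound): 2, a (bound): 1
order of uses: b, e, e, a
typing: well-typed at (Bool -> Str) -> Bool
all disciplines: ordered ✗; linear ✗; affine ✗; relevant ✓; unrestricted ✓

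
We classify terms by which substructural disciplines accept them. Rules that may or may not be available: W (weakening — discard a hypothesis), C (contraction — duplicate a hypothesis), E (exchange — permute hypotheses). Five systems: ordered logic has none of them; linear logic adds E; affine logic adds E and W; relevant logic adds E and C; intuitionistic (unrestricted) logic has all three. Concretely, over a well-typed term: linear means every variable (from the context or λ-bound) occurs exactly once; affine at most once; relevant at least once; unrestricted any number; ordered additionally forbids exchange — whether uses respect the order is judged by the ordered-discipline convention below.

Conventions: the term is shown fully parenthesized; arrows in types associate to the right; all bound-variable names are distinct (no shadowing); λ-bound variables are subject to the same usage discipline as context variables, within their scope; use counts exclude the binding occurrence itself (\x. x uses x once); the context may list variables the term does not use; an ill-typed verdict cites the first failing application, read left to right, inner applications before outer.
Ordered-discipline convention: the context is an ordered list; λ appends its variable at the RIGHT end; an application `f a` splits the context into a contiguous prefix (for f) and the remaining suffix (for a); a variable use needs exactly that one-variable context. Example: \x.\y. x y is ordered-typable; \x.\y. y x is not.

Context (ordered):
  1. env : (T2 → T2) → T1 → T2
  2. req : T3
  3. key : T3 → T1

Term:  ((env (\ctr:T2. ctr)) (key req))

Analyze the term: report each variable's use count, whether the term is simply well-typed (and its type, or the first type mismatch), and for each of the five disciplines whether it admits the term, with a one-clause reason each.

variable uses: env: 1×, req: 1×, key: 1×, ctr [bound]: 1×
uses in reading order: env, ctr, key, req
typing: the term checks, with type T2
ordered ✗ (use order env, ctr, key, req needs exchange)
linear ✓ (single use per variable (env, req, key, ctr))
affine ✓ (env, req, key, ctr: no repeats, contraction unneeded)
relevant ✓ (env, req, key, ctr: all used, weakening unneeded)
unrestricted ✓ (type-checks (T2) and nothing is barred)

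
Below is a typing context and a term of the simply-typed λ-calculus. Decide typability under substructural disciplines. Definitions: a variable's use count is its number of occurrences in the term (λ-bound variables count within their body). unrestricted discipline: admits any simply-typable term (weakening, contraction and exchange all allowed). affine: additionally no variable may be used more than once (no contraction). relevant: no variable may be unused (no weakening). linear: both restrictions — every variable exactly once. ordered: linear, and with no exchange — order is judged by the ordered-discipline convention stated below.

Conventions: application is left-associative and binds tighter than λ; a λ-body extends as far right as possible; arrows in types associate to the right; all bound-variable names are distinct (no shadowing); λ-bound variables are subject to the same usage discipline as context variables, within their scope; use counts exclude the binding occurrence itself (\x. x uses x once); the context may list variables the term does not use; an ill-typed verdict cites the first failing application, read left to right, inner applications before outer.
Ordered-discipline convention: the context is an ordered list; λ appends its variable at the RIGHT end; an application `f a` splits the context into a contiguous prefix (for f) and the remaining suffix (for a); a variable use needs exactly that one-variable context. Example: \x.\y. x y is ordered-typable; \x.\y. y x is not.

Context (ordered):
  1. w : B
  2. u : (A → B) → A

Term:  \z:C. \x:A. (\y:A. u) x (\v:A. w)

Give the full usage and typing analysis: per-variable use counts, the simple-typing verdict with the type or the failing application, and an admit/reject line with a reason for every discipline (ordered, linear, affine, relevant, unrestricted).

usage: w ×1; u ×1; z (bound) ×0; x (bound) ×1; y (bound) ×0; v (bound) ×0
left-to-right use order: u, x, w
typing: the term checks, with type C → A → A
ordered: ✗ — unused: z, y, v — weakening required
linear: ✗ — unused: z, y, v — weakening required
affine: ✓ — at most one use each (w, u, z, x, y, v)
relevant: ✗ — unused: z, y, v — weakening required
unrestricted: ✓ — typability at C → A → A is all that's needed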